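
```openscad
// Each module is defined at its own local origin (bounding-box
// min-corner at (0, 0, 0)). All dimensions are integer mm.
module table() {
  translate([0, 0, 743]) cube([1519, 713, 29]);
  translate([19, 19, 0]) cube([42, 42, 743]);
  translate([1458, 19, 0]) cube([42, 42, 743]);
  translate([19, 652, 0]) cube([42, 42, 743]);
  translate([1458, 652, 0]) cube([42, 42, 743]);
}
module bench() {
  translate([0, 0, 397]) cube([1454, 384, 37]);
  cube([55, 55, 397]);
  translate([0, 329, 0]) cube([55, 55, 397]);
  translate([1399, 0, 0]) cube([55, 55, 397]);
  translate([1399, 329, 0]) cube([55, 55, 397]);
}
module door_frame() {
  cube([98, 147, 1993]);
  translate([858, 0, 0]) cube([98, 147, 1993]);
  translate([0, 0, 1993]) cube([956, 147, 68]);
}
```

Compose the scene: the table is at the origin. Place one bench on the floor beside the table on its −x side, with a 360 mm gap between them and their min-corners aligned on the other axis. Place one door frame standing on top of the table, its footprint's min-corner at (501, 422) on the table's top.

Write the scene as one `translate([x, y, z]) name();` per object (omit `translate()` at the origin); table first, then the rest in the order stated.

table();
translate([-1814, 0, 0]) bench();
translate([501, 422, 772]) door_frame();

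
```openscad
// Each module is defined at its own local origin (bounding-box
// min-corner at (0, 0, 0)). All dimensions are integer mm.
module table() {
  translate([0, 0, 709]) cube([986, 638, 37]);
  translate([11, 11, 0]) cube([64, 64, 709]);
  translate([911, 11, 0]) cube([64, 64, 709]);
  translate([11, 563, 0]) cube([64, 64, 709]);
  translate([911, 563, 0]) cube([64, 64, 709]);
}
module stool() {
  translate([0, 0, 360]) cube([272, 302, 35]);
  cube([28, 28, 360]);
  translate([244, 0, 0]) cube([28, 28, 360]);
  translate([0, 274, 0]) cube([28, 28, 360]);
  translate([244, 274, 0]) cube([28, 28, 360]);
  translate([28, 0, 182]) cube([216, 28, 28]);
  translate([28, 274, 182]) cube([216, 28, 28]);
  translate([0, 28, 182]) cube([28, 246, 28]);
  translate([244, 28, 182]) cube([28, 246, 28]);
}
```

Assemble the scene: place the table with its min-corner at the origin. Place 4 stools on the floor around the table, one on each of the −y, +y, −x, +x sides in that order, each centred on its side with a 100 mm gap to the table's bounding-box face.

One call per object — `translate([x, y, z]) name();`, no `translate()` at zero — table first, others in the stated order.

table();
translate([357, -402, 0]) stool();
translate([357, 738, 0]) stool();
translate([-372, 168, 0]) stool();
translate([1086, 168, 0]) stool();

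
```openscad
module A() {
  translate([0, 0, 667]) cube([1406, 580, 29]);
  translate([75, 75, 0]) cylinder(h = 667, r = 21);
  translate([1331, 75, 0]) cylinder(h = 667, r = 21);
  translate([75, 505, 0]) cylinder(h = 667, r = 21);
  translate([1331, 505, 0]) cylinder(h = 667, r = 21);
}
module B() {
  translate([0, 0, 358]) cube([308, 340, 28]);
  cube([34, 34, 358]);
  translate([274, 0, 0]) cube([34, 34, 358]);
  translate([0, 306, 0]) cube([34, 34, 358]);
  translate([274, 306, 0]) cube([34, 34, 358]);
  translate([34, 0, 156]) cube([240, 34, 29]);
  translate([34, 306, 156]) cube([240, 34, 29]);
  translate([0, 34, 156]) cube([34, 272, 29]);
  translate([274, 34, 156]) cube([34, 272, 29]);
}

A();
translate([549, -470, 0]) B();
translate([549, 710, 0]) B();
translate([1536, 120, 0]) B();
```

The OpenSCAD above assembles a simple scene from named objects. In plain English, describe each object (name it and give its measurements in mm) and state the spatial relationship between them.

A is a table: top 1406 mm (x) × 580 mm (y), 29 mm thick, upper face at z = 696 mm, on four round legs of 42 mm diameter, each leg's bounding box inset 54 mm from the nearest pair of top edges, running from z = 0 to the bottom of the top.

B is a four-legged stool. The seat is 308×340 mm, 28 mm thick, top at z = 386 mm. It stands on four square legs, each 34×34 mm in cross-section, from z = 0 to the seat underside, each flush with a corner of the seat. Four stretchers, 34 mm wide and 29 mm tall, connect adjacent legs with their undersides at z = 156 mm, each running between the inner faces of the legs it joins and aligned with the legs' outer faces on the other axis.

Three stools sit around the table at the −y, +y, +x sides.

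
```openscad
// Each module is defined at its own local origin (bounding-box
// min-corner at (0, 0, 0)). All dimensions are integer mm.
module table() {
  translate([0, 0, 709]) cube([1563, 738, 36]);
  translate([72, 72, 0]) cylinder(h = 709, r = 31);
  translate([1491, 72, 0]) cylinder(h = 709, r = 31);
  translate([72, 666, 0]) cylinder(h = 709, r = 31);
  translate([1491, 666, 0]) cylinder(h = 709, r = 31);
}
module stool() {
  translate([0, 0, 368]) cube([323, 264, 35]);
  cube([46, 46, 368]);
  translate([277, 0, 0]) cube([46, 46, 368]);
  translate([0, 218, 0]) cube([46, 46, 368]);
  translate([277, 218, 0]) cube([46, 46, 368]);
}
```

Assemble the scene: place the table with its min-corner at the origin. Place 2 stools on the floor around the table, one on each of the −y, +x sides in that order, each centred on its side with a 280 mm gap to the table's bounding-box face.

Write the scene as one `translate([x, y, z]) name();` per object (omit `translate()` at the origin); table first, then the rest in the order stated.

table();
translate([620, -544, 0]) stool();
translate([1843, 237, 0]) stool();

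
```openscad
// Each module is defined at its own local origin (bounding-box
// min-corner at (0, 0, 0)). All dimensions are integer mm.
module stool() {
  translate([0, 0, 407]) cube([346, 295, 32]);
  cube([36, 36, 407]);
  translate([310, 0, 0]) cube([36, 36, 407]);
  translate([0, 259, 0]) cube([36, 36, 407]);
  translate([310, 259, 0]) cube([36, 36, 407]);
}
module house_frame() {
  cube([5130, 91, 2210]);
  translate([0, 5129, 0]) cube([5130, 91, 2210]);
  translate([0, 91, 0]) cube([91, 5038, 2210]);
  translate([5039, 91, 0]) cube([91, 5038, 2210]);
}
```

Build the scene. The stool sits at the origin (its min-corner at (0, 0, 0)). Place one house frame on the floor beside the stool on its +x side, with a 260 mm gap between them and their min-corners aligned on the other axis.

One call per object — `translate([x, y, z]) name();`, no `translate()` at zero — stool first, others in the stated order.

stool();
translate([606, 0, 0]) house_frame();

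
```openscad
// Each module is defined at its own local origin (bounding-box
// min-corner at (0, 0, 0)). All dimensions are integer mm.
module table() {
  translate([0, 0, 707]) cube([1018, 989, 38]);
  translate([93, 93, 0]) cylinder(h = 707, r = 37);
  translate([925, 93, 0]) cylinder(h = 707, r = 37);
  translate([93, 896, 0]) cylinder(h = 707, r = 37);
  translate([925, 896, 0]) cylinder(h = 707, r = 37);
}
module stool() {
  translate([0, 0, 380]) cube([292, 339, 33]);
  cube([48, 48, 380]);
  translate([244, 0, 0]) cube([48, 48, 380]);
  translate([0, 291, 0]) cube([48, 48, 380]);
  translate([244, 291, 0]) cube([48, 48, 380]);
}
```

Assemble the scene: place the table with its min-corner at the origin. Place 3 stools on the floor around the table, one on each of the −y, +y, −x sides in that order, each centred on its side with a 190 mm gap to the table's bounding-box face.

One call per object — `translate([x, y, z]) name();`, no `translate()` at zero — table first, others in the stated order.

table();
translate([363, -529, 0]) stool();
translate([363, 1179, 0]) stool();
translate([-482, 325, 0]) stool();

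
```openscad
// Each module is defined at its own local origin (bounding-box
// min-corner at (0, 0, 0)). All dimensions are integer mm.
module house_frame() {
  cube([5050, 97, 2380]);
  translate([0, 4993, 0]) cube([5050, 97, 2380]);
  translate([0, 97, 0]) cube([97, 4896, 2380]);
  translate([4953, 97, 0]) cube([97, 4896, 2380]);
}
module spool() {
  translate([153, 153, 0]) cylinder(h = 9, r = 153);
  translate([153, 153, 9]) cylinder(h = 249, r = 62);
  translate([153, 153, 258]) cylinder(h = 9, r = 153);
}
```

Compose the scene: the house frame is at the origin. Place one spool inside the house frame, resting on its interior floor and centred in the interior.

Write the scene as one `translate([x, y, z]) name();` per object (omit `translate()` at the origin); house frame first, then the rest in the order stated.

house_frame();
translate([2372, 2392, 0]) spool();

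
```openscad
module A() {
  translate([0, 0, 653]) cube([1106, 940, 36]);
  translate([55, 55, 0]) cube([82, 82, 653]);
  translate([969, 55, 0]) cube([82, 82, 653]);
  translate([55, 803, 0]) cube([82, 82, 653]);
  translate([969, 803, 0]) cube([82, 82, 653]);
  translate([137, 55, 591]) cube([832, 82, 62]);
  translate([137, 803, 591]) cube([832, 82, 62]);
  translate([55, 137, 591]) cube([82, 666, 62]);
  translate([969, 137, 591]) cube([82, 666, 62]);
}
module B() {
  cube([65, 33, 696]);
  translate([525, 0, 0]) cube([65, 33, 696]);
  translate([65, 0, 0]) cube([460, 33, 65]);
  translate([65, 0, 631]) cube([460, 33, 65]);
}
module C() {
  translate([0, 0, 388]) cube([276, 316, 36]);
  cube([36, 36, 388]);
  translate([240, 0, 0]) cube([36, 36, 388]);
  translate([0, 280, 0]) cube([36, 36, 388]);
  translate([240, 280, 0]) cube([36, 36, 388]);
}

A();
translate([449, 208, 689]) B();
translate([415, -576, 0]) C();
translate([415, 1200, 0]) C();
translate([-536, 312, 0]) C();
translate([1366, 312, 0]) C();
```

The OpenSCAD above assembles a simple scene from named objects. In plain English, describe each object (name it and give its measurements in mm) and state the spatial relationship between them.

A is a rectangular dining table. The top is 1106×940×36 mm with its upper surface at z = 689 mm. It stands on four 82×82 mm square legs, each inset 55 mm from the nearest pair of top edges, running from the floor to the underside of the top. Four apron rails, 82 mm thick and 62 mm tall, run between adjacent legs with their top edges flush with the underside of the top and their outer faces flush with the legs' outer faces.

B is a picture frame with a 460×566 mm rectangular opening (x by z) and a uniform 65 mm border on every side. Frame depth is 33 mm along y. It is built from two vertical stiles running the full outside height and two horizontal rails spanning the gap between the stiles.

C is a four-legged stool. The seat is a 276×316×36 mm slab whose top surface is at z = 424 mm; four square legs, each 36×36 mm in cross-section, run from the floor (z = 0) to the underside of the seat, each flush with a corner of the seat.

The picture frame is on top of the table. Four stools sit around the table at the −y, +y, −x, +x sides.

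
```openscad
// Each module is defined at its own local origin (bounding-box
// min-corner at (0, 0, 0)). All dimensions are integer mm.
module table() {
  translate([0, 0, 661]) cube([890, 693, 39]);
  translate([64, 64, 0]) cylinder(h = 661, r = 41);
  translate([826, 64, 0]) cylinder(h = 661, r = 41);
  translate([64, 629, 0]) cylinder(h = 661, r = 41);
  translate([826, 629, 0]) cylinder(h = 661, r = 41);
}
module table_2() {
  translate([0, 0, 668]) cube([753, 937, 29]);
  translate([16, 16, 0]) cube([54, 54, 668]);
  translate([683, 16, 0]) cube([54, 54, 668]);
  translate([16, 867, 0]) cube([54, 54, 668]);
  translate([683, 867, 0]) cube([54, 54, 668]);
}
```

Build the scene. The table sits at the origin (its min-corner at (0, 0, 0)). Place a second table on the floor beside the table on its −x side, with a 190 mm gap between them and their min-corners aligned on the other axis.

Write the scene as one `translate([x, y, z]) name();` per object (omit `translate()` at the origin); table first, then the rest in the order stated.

table();
translate([-943, 0, 0]) table_2();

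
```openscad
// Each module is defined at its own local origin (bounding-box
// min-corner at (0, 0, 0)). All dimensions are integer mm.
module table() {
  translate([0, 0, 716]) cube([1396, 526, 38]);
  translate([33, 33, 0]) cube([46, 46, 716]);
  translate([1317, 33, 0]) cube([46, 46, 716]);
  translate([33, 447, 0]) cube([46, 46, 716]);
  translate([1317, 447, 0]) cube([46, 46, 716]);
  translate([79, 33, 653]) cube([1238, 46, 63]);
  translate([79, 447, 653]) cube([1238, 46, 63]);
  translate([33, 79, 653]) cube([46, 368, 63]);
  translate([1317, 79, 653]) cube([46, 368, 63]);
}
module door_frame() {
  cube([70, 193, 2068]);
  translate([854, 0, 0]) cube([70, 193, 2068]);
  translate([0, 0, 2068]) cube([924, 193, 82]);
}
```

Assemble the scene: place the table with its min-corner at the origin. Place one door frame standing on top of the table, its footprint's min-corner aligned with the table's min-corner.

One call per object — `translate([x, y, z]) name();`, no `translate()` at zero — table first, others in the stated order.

table();
translate([0, 0, 754]) door_frame();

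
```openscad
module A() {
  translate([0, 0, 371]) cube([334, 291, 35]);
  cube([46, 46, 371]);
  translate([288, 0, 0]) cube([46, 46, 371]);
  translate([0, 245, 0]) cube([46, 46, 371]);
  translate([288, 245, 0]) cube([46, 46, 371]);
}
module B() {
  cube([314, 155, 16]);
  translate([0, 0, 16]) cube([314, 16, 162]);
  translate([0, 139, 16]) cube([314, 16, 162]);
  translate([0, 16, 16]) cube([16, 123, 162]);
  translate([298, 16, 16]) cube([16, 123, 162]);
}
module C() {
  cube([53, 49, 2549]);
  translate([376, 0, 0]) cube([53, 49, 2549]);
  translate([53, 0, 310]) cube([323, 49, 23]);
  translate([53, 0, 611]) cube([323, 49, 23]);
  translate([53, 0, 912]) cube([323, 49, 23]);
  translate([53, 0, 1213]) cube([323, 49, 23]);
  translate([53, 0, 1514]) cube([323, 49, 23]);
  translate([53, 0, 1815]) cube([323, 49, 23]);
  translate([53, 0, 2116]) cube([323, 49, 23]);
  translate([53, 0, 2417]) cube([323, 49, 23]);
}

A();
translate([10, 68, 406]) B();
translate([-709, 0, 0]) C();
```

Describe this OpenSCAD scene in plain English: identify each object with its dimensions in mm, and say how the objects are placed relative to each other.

A is a four-legged stool. The seat is a 334×291×35 mm slab whose top surface is at z = 406 mm; four square legs, each 46×46 mm in cross-section, run from the floor (z = 0) to the underside of the seat, each flush with a corner of the seat.

B is an open storage box with external size 314×155×178 mm and wall thickness 16 mm (the base is also 16 mm thick). The base covers the whole footprint; the four walls stand on the base, with the y-facing walls full-width and the x-facing walls fitting between their inner faces.

C is a straight ladder. Two 53×49 mm vertical rails, 2549 mm tall, stand 429 mm apart (outside-to-outside) with their front faces coplanar on the −y side. 8 rungs, each 49 mm deep and 23 mm tall, span between the inner faces of the rails, front faces flush with the rails. The lowest rung's underside is at z = 310 mm and rungs are spaced 301 mm apart (underside to underside).

The open box is on top of the stool, centred. The ladder is on the floor beside the stool on its −x side.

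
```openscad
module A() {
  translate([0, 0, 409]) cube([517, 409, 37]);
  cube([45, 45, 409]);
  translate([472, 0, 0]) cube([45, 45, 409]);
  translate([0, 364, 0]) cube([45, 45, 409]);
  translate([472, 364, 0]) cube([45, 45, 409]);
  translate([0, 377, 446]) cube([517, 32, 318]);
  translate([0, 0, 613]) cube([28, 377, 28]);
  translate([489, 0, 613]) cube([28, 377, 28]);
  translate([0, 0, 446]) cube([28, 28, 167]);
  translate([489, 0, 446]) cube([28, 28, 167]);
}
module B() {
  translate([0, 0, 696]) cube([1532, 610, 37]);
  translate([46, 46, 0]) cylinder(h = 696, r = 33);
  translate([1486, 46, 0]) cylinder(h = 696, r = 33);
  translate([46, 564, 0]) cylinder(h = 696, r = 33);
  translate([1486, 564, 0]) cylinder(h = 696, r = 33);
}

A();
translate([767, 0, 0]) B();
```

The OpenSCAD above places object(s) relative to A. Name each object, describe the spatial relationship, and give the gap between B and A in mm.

The table's nearest face is 250 mm from the chair's +x face.

A is a chair. B is a table. The table is on the floor beside the chair on its +x side. The gap between the table and the chair is 250 mm.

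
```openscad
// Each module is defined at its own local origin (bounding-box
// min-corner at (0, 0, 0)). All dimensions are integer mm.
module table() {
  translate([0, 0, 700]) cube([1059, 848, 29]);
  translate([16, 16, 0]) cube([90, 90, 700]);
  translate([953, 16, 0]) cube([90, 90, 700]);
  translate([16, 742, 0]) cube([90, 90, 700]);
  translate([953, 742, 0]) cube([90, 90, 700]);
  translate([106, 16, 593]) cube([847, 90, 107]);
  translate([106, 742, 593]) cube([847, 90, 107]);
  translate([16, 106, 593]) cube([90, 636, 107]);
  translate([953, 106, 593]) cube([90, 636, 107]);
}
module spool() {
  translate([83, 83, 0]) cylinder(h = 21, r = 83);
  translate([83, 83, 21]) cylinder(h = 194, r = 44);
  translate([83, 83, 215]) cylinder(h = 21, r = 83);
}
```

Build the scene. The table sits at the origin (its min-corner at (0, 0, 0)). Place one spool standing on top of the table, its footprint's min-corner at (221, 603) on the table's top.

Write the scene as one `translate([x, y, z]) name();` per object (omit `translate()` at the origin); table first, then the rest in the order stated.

table();
translate([221, 603, 729]) spool();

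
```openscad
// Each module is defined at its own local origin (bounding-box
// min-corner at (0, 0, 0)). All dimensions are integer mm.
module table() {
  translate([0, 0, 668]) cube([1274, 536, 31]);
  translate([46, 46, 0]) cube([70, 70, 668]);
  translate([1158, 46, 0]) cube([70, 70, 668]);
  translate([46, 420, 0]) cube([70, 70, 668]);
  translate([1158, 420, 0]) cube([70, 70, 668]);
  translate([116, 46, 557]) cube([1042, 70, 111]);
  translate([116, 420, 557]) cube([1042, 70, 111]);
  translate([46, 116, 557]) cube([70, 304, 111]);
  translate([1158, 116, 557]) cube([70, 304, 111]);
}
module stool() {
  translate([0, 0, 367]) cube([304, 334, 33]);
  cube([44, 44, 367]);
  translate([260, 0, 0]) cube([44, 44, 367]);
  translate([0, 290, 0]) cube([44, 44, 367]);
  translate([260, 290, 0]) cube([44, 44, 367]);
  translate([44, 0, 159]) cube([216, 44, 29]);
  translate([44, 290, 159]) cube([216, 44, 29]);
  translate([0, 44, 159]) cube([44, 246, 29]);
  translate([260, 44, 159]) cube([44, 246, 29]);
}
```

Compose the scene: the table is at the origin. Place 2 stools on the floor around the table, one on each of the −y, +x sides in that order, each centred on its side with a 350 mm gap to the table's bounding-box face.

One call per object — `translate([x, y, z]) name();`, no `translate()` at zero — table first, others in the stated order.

table();
translate([485, -684, 0]) stool();
translate([1624, 101, 0]) stool();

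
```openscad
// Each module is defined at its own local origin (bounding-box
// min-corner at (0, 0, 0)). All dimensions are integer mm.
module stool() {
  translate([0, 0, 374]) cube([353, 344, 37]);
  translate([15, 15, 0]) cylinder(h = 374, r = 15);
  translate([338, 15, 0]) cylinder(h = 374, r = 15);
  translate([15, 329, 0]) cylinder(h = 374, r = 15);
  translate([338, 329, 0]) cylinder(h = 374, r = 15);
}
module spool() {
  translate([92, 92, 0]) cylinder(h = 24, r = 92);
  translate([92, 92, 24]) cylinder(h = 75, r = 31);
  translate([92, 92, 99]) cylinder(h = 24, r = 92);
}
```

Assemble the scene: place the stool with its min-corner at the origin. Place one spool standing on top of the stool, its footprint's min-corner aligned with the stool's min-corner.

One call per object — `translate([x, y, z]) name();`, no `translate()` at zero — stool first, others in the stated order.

stool();
translate([0, 0, 411]) spool();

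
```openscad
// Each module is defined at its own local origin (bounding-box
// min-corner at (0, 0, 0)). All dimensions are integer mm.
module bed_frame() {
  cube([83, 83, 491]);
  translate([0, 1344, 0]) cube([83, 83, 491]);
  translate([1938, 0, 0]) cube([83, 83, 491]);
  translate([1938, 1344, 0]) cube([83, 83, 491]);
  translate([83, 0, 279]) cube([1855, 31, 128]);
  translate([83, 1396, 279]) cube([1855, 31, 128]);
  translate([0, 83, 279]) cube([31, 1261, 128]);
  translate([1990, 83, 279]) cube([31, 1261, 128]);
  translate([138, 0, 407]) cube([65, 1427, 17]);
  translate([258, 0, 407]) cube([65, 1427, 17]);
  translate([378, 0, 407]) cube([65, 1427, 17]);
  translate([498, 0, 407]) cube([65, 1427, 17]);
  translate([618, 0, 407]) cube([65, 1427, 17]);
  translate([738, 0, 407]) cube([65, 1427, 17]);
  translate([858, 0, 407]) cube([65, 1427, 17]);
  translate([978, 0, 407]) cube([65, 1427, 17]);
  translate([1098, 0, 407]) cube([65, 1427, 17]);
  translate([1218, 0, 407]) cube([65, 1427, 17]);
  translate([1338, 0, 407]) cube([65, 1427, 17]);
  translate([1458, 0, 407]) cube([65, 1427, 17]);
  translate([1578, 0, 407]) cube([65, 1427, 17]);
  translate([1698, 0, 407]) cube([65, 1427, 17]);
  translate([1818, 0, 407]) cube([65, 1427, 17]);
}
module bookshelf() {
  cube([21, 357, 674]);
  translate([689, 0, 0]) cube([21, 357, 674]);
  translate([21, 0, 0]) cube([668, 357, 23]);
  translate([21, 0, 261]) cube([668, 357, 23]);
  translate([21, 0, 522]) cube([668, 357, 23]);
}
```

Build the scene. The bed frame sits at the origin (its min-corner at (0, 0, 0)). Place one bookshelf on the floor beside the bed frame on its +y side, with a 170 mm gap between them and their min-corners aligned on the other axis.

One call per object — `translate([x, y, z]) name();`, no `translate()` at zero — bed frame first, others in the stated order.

bed_frame();
translate([0, 1597, 0]) bookshelf();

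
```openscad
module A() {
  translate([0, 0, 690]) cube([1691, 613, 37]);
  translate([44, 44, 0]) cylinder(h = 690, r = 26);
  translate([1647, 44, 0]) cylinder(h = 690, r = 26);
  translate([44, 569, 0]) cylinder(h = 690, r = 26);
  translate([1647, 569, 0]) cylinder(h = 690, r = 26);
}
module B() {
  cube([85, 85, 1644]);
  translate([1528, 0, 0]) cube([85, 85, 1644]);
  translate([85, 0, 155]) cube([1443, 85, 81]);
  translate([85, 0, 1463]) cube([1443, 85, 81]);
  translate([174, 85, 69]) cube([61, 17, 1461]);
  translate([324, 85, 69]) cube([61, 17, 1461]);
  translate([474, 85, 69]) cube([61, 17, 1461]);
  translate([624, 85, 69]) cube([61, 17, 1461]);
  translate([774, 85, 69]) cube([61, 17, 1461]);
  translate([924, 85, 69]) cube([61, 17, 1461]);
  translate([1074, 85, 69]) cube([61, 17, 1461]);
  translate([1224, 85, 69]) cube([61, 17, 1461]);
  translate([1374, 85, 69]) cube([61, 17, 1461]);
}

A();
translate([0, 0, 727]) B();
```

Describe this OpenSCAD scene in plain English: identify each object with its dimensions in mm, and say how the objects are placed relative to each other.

A is a table with a 1691×613 mm rectangular top, 37 mm thick, top surface at z = 727 mm, supported by four round legs of 52 mm diameter, each leg's bounding box inset 18 mm from the nearest pair of top edges, running from the floor.

B is a fence section. Two 85×85 mm posts, 1644 mm tall, stand on the floor with a clear span of 1443 mm between their inner faces. Two horizontal rails of 85×81 mm section span the gap between the posts with their undersides at z = 155 mm and z = 1463 mm, flush with the posts' −y face. 9 pickets, each 61 mm wide, 17 mm thick and 1461 mm tall, are fixed to the +y face of the rails with their bottoms at z = 69 mm, evenly spaced across the span with equal gaps (rounded down to the nearest mm) at the −x end and between each pair — any rounding remainder accumulates at the +x end.

The fence section is on top of the table.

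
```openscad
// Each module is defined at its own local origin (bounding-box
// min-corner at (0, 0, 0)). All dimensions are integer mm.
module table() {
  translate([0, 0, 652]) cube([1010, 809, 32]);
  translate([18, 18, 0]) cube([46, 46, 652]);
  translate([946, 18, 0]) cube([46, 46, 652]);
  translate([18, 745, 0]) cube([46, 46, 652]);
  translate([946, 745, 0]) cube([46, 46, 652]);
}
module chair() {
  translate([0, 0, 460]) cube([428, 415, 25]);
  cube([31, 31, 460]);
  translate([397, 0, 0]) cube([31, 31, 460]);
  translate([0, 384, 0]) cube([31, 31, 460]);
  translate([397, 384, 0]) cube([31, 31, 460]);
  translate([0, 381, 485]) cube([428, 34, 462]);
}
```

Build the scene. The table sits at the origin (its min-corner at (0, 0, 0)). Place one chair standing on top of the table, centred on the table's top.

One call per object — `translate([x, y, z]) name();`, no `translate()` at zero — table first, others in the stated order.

table();
translate([291, 197, 684]) chair();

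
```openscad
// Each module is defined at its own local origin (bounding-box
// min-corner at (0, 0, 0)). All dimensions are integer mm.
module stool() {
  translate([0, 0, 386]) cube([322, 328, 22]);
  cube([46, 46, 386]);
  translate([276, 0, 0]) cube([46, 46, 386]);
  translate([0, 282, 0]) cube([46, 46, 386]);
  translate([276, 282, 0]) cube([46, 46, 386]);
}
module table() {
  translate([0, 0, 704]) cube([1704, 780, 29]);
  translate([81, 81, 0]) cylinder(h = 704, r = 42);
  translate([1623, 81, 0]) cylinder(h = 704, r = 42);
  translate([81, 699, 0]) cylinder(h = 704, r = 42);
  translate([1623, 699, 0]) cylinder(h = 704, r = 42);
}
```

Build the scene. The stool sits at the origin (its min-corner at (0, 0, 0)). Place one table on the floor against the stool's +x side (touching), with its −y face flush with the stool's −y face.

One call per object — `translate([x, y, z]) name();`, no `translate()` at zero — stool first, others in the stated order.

stool();
translate([322, 0, 0]) table();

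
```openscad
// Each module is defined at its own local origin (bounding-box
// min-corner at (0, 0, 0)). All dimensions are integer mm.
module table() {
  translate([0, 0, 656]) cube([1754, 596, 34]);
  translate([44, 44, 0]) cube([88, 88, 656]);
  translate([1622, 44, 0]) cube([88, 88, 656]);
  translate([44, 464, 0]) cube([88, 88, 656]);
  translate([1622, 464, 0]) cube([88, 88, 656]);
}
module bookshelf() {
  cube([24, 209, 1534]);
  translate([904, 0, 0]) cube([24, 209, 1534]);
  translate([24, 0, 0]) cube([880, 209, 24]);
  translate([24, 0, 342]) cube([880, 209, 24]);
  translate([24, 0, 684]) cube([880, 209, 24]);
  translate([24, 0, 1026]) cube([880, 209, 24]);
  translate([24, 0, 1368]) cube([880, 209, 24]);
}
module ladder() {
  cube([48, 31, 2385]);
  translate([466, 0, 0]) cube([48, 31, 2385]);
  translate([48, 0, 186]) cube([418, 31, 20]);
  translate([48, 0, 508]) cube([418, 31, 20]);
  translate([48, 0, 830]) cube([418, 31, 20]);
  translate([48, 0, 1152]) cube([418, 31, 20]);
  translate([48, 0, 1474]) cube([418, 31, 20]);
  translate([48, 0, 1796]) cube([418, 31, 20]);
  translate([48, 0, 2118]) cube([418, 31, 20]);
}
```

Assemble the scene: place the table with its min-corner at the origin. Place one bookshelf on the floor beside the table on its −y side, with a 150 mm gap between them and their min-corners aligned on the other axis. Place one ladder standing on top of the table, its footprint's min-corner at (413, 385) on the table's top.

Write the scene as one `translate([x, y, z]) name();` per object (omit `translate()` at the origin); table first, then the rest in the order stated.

table();
translate([0, -359, 0]) bookshelf();
translate([413, 385, 690]) ladder();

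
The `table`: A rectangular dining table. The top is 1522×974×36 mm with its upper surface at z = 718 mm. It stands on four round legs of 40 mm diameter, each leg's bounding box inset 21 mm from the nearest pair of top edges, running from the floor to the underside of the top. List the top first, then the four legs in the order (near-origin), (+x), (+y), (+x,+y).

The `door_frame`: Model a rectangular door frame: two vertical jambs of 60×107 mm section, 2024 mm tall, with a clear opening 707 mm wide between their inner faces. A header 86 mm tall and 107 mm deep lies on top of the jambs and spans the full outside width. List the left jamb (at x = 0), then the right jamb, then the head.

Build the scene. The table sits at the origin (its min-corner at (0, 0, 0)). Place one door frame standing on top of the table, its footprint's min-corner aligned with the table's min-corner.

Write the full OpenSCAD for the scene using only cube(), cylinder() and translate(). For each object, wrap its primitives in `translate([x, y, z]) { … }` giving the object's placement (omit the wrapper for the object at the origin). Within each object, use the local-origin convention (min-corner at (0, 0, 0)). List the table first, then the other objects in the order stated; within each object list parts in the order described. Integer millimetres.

translate([0, 0, 682]) cube([1522, 974, 36]);
translate([41, 41, 0]) cylinder(h = 682, r = 20);
translate([1481, 41, 0]) cylinder(h = 682, r = 20);
translate([41, 933, 0]) cylinder(h = 682, r = 20);
translate([1481, 933, 0]) cylinder(h = 682, r = 20);
translate([0, 0, 718]) {
  cube([60, 107, 2024]);
  translate([767, 0, 0]) cube([60, 107, 2024]);
  translate([0, 0, 2024]) cube([827, 107, 86]);
}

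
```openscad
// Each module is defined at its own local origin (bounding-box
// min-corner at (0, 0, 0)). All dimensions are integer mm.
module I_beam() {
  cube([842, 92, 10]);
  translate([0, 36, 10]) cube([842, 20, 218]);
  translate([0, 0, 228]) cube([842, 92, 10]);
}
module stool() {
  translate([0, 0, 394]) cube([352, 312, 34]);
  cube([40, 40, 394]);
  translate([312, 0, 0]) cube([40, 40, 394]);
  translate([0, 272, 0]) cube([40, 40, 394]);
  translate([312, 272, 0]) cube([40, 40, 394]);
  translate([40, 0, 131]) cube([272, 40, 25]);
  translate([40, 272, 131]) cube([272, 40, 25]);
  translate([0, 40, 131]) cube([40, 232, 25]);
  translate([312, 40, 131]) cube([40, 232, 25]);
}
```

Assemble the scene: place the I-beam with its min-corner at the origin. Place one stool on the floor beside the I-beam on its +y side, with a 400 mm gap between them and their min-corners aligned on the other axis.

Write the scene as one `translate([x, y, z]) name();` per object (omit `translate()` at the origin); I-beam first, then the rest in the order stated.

I_beam();
translate([0, 492, 0]) stool();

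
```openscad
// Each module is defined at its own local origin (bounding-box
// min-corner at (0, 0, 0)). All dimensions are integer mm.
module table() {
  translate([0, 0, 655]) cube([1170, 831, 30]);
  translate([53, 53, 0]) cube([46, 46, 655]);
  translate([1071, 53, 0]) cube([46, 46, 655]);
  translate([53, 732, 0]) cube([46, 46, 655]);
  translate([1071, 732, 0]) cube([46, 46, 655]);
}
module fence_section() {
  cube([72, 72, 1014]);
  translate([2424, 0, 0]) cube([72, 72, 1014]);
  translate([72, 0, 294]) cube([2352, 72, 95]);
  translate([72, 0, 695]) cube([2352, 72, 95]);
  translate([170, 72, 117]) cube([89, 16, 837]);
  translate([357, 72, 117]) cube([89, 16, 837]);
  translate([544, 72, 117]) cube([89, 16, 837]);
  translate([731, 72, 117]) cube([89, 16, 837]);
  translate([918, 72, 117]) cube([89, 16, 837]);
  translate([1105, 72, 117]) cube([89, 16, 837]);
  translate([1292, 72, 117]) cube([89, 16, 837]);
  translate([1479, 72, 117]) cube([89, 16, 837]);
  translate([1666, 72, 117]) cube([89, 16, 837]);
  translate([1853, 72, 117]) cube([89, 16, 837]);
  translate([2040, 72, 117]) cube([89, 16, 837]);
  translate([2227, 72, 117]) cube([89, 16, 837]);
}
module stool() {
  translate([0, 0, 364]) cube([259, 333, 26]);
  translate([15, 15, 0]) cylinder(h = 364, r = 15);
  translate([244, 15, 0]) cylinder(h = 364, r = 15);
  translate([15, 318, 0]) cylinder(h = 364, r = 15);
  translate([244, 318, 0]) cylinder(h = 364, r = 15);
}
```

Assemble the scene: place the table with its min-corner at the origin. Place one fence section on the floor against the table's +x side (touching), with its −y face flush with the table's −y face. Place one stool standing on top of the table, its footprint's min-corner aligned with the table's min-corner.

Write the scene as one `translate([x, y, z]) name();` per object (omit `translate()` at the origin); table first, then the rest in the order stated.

table();
translate([1170, 0, 0]) fence_section();
translate([0, 0, 685]) stool();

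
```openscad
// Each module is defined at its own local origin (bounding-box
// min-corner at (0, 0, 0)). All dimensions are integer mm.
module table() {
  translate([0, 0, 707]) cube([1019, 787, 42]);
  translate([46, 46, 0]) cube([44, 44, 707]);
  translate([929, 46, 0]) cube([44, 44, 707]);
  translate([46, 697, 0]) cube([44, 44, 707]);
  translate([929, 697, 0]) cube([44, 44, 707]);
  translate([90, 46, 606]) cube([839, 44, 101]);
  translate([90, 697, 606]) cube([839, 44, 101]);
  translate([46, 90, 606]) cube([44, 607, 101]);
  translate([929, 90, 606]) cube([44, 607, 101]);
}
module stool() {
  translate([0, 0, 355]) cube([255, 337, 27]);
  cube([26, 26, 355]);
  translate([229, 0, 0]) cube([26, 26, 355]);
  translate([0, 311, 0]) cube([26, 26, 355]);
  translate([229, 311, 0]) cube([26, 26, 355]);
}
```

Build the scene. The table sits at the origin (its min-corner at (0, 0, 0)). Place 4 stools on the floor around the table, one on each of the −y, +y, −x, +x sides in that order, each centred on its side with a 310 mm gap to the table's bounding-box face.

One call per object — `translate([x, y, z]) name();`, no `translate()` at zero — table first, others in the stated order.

table();
translate([382, -647, 0]) stool();
translate([382, 1097, 0]) stool();
translate([-565, 225, 0]) stool();
translate([1329, 225, 0]) stool();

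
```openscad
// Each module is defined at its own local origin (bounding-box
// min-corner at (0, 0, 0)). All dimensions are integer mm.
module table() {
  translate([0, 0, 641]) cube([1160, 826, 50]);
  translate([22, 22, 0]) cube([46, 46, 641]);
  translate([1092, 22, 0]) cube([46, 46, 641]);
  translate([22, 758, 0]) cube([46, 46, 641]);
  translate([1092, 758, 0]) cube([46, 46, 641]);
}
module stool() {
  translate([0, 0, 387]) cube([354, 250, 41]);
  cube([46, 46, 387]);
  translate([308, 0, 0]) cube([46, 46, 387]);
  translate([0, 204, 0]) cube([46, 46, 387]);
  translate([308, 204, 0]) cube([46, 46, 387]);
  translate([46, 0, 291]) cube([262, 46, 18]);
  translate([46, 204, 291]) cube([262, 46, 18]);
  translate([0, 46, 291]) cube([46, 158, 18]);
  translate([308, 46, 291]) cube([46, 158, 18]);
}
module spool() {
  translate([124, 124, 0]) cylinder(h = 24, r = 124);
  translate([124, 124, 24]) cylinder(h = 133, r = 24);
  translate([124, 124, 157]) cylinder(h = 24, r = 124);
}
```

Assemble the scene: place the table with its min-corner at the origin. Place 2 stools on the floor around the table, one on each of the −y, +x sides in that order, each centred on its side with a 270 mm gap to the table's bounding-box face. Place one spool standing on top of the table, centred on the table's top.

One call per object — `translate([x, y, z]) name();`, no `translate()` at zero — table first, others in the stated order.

table();
translate([403, -520, 0]) stool();
translate([1430, 288, 0]) stool();
translate([456, 289, 691]) spool();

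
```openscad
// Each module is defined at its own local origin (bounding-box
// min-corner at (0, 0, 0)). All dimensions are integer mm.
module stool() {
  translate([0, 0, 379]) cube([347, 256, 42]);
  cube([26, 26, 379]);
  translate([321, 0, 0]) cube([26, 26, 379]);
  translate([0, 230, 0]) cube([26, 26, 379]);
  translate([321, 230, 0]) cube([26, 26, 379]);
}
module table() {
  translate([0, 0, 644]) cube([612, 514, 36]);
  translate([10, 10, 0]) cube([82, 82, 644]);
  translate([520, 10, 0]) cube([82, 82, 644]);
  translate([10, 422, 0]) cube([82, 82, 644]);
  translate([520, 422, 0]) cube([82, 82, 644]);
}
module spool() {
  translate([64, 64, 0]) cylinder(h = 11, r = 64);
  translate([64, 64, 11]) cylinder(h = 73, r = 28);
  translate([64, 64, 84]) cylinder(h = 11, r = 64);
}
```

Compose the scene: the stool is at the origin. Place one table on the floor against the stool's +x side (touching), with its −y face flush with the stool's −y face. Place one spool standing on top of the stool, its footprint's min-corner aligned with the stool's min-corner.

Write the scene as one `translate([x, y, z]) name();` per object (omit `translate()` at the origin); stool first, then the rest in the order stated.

stool();
translate([347, 0, 0]) table();
translate([0, 0, 421]) spool();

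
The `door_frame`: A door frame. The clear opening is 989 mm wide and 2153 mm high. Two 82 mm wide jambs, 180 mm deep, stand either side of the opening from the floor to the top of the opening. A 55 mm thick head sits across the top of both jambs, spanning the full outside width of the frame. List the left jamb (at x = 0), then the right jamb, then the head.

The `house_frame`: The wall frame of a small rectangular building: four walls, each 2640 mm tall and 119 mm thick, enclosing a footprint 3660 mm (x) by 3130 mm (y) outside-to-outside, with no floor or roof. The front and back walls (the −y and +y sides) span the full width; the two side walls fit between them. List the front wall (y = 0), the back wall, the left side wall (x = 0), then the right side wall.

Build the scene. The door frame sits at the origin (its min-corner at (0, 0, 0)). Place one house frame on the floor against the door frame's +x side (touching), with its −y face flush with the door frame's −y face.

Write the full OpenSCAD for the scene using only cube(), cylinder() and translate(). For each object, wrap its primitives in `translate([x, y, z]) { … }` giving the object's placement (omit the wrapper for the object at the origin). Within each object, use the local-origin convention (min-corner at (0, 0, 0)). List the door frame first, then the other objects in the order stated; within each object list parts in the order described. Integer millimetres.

cube([82, 180, 2153]);
translate([1071, 0, 0]) cube([82, 180, 2153]);
translate([0, 0, 2153]) cube([1153, 180, 55]);
translate([1153, 0, 0]) {
  cube([3660, 119, 2640]);
  translate([0, 3011, 0]) cube([3660, 119, 2640]);
  translate([0, 119, 0]) cube([119, 2892, 2640]);
  translate([3541, 119, 0]) cube([119, 2892, 2640]);
}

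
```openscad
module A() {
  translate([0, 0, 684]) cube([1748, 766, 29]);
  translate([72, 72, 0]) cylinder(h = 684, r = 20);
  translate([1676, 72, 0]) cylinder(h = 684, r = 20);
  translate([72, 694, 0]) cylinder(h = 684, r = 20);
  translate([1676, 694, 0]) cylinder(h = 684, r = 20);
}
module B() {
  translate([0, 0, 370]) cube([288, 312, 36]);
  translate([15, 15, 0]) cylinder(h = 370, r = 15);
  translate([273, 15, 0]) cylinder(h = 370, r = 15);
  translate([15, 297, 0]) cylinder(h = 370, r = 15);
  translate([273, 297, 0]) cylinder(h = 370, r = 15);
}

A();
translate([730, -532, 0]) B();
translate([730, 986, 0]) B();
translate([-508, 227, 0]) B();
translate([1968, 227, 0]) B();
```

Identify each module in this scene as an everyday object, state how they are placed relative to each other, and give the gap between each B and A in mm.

A is a table. B is a stool. Four stools sit around the table at the −y, +y, −x, +x sides. The gap between each stool and the table is 220 mm.

Each stool's nearest face is 220 mm from the table's bounding box.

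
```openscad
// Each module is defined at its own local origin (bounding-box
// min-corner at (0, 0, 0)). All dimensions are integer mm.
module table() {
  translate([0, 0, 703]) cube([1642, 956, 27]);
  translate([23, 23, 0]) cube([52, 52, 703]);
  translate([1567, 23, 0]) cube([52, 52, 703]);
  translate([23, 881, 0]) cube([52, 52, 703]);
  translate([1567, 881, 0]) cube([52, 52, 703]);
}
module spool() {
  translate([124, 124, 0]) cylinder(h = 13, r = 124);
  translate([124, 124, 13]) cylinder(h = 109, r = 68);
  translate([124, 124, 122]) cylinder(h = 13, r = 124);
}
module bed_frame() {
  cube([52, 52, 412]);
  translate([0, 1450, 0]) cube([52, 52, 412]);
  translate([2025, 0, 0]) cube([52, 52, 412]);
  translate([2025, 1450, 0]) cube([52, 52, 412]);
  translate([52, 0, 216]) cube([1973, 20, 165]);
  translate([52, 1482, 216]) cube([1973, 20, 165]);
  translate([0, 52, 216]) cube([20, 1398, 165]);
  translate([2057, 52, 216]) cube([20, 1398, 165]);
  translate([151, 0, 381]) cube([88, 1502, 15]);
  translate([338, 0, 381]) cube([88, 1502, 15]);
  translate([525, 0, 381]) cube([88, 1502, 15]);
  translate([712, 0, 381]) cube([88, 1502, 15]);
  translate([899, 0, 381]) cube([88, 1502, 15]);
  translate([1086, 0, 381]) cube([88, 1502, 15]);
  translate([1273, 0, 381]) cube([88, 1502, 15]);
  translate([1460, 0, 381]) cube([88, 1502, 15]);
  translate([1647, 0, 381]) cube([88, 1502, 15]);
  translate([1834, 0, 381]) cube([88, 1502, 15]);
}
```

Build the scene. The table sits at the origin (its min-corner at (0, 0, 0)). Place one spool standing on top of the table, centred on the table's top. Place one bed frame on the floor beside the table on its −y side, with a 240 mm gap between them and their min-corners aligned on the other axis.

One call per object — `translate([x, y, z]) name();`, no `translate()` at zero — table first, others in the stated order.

table();
translate([697, 354, 730]) spool();
translate([0, -1742, 0]) bed_frame();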